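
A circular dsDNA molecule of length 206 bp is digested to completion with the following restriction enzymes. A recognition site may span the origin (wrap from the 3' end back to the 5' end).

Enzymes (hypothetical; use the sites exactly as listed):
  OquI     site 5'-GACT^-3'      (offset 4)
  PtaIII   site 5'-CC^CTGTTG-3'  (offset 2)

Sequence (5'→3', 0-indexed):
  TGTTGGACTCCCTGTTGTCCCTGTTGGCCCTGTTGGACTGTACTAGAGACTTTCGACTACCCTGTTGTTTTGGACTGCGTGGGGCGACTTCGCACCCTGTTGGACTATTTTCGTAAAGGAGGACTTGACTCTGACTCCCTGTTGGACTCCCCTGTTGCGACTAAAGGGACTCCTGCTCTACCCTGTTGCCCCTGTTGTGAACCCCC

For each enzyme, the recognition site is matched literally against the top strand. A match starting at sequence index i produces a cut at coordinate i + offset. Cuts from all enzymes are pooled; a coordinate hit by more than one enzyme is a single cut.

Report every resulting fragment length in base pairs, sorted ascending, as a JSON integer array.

Scan for sites:
  OquI GACT/4: at [5, 35, 47, 54, 72, 85, 102, 121, 126, 132, 144, 158, 167] ⇒ [9, 39, 51, 58, 76, 89, 106, 125, 130, 136, 148, 162, 171]
  PtaIII CCCTGTTG/2: at [9, 18, 27, 59, 94, 136, 149, 180, 189, 203] ⇒ [11, 20, 29, 61, 96, 138, 151, 182, 191, 205]

Pooled cuts: [9, 11, 20, 29, 39, 51, 58, 61, 76, 89, 96, 106, 125, 130, 136, 138, 148, 151, 162, 171, 182, 191, 205]

Fragment lengths:
  9→11: 2 bp
  11→20: 9 bp
  20→29: 9 bp
  29→39: 10 bp
  39→51: 12 bp
  51→58: 7 bp
  58→61: 3 bp
  61→76: 15 bp
  76→89: 13 bp
  89→96: 7 bp
  96→106: 10 bp
  106→125: 19 bp
  125→130: 5 bp
  130→136: 6 bp
  136→138: 2 bp
  138→148: 10 bp
  148→151: 3 bp
  151→162: 11 bp
  162→171: 9 bp
  171→182: 11 bp
  182→191: 9 bp
  191→205: 14 bp
  205→9 (wrap): 206-205+9 = 10 bp

[2,2,3,3,5,6,7,7,9,9,9,9,10,10,10,10,11,11,12,13,14,15,19]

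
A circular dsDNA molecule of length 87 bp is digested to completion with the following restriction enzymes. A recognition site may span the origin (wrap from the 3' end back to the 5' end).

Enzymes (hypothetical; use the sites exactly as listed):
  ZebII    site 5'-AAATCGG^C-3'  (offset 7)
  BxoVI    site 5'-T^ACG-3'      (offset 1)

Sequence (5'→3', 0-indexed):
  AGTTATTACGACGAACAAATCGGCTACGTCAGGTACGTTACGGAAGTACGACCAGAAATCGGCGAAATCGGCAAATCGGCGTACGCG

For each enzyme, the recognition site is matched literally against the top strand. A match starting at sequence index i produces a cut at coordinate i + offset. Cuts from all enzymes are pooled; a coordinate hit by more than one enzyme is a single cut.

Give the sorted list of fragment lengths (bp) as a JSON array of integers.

Site scan:
  ZebII (AAATCGGC, off=7): starts [16, 55, 64, 72] → cuts [23, 62, 71, 79]
  BxoVI (TACG, off=1): starts [6, 24, 33, 38, 46, 81] → cuts [7, 25, 34, 39, 47, 82]

Pooled cuts: [7, 23, 25, 34, 39, 47, 62, 71, 79, 82]

Fragments:
  7→23: 16 bp
  23→25: 2 bp
  25→34: 9 bp
  34→39: 5 bp
  39→47: 8 bp
  47→62: 15 bp
  62→71: 9 bp
  71→79: 8 bp
  79→82: 3 bp
  82→7 (wrap): 87-82+7 = 12 bp

[2,3,5,8,8,9,9,12,15,16]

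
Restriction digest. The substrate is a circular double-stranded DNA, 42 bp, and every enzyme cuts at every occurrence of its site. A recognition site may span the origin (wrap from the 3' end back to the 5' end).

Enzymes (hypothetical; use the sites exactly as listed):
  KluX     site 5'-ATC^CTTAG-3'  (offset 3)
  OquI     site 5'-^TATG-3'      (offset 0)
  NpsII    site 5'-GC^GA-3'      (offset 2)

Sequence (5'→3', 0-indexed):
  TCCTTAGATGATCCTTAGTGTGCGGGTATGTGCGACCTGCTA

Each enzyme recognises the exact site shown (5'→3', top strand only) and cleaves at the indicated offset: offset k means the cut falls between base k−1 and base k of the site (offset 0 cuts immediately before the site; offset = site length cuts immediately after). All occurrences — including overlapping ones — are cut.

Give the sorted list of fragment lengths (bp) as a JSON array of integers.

[7,11,11,13]

Per-enzyme occurrences:
  KluX ATCCTTAG/3: at [10, 41] ⇒ [2, 13]
  OquI TATG/0: at [26] ⇒ [26]
  NpsII GCGA/2: at [31] ⇒ [33]

All cut coordinates (distinct, sorted): [2, 13, 26, 33]

Fragments:
  2→13: 11 bp
  13→26: 13 bp
  26→33: 7 bp
  33→2 (wrap): 42-33+2 = 11 bp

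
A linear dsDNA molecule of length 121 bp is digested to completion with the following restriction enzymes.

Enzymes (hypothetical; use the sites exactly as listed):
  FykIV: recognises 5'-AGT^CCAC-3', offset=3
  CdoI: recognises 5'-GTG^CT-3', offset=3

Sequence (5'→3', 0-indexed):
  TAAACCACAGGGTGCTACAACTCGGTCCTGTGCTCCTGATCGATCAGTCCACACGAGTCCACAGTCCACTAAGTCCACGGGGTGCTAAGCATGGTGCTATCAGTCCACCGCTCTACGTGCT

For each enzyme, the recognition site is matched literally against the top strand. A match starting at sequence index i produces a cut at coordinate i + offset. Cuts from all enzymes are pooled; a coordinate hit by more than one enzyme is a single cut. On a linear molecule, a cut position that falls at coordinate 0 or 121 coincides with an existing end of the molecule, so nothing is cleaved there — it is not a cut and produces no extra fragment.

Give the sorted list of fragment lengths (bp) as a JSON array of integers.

Site scan:
  FykIV AGTCCAC/3: at [45, 55, 62, 71, 101] ⇒ [48, 58, 65, 74, 104]
  CdoI GTGCT/3: at [11, 29, 81, 93, 116] ⇒ [14, 32, 84, 96, 119]

Pooled cuts: [14, 32, 48, 58, 65, 74, 84, 96, 104, 119]

Fragment lengths:
  [0,14): 14 bp
  [14,32): 18 bp
  [32,48): 16 bp
  [48,58): 10 bp
  [58,65): 7 bp
  [65,74): 9 bp
  [74,84): 10 bp
  [84,96): 12 bp
  [96,104): 8 bp
  [104,119): 15 bp
  [119,121): 2 bp

[2,7,8,9,10,10,12,14,15,16,18]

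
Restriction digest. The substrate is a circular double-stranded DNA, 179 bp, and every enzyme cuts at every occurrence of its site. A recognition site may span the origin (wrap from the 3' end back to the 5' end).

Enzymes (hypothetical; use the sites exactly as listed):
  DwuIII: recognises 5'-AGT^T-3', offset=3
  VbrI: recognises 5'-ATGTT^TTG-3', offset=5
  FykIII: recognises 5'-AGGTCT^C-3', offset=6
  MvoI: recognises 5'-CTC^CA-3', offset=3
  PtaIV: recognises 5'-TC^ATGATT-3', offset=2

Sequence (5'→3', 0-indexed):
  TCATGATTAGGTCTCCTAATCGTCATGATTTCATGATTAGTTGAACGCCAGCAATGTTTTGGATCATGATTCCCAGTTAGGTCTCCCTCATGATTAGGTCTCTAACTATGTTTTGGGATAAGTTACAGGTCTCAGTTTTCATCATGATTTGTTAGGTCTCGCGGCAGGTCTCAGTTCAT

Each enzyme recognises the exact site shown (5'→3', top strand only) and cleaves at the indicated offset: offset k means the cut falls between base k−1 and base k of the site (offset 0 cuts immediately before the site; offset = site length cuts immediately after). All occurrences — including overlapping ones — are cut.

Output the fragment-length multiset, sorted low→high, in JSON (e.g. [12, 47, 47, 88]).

[4,4,5,6,7,7,7,8,9,9,10,11,11,12,12,12,12,16,17]

Site scan:
  DwuIII (AGTT, off=3): starts [38, 74, 120, 133, 172] → cuts [41, 77, 123, 136, 175]
  VbrI (ATGTTTTG, off=5): starts [53, 107] → cuts [58, 112]
  FykIII (AGGTCTC, off=6): starts [8, 78, 95, 126, 153, 165] → cuts [14, 84, 101, 132, 159, 171]
  MvoI (CTCCA, off=3): no sites
  PtaIV (TCATGATT, off=2): starts [0, 22, 30, 63, 87, 141] → cuts [2, 24, 32, 65, 89, 143]

All cut coordinates (distinct, sorted): [2, 14, 24, 32, 41, 58, 65, 77, 84, 89, 101, 112, 123, 132, 136, 143, 159, 171, 175]

Fragment lengths:
  2→14: 12 bp
  14→24: 10 bp
  24→32: 8 bp
  32→41: 9 bp
  41→58: 17 bp
  58→65: 7 bp
  65→77: 12 bp
  77→84: 7 bp
  84→89: 5 bp
  89→101: 12 bp
  101→112: 11 bp
  112→123: 11 bp
  123→132: 9 bp
  132→136: 4 bp
  136→143: 7 bp
  143→159: 16 bp
  159→171: 12 bp
  171→175: 4 bp
  175→2 (wrap): 179-175+2 = 6 bp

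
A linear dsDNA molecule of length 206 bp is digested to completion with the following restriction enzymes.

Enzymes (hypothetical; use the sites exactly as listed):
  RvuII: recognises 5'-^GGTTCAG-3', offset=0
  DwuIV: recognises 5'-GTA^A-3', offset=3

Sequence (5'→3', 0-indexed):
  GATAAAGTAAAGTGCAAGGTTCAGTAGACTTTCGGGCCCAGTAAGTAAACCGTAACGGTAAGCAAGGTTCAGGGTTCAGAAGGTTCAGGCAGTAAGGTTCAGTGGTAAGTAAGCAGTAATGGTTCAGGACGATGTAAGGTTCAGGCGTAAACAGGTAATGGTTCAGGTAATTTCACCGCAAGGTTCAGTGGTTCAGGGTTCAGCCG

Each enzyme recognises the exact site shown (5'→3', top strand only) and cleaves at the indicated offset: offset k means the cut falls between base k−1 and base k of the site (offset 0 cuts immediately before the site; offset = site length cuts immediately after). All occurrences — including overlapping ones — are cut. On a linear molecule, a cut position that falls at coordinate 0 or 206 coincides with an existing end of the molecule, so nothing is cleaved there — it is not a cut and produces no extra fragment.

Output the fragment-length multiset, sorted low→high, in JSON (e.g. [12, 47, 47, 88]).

Scan for sites:
  RvuII (GGTTCAG, off=0): starts [17, 65, 72, 81, 95, 120, 137, 159, 181, 189, 196] → cuts [17, 65, 72, 81, 95, 120, 137, 159, 181, 189, 196]
  DwuIV (GTAA, off=3): starts [6, 40, 44, 51, 57, 91, 104, 108, 115, 133, 146, 154, 166] → cuts [9, 43, 47, 54, 60, 94, 107, 111, 118, 136, 149, 157, 169]

Pooled cuts: [9, 17, 43, 47, 54, 60, 65, 72, 81, 94, 95, 107, 111, 118, 120, 136, 137, 149, 157, 159, 169, 181, 189, 196]

Fragment lengths:
  [0,9): 9 bp
  [9,17): 8 bp
  [17,43): 26 bp
  [43,47): 4 bp
  [47,54): 7 bp
  [54,60): 6 bp
  [60,65): 5 bp
  [65,72): 7 bp
  [72,81): 9 bp
  [81,94): 13 bp
  [94,95): 1 bp
  [95,107): 12 bp
  [107,111): 4 bp
  [111,118): 7 bp
  [118,120): 2 bp
  [120,136): 16 bp
  [136,137): 1 bp
  [137,149): 12 bp
  [149,157): 8 bp
  [157,159): 2 bp
  [159,169): 10 bp
  [169,181): 12 bp
  [181,189): 8 bp
  [189,196): 7 bp
  [196,206): 10 bp

[1,1,2,2,4,4,5,6,7,7,7,7,8,8,8,9,9,10,10,12,12,12,13,16,26]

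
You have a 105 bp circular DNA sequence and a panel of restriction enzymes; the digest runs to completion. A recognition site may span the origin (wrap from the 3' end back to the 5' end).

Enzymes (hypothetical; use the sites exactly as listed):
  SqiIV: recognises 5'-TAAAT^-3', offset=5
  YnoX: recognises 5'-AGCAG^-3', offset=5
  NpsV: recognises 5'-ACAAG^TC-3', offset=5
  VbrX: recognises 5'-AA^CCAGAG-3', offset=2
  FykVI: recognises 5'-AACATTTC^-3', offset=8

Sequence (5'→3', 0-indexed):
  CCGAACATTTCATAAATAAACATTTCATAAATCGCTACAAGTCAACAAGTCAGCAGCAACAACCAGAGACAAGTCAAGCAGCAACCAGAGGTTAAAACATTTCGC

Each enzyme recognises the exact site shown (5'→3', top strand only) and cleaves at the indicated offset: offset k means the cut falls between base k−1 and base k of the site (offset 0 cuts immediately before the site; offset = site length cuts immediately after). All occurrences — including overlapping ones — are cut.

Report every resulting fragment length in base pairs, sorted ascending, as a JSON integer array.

Per-enzyme occurrences:
  SqiIV (TAAAT, off=5): starts [12, 27] → cuts [17, 32]
  YnoX (AGCAG, off=5): starts [51, 76] → cuts [56, 81]
  NpsV (ACAAGTC, off=5): starts [36, 44, 68] → cuts [41, 49, 73]
  VbrX (AACCAGAG, off=2): starts [60, 82] → cuts [62, 84]
  FykVI (AACATTTC, off=8): starts [3, 18, 95] → cuts [11, 26, 103]

All cut coordinates (distinct, sorted): [11, 17, 26, 32, 41, 49, 56, 62, 73, 81, 84, 103]

Fragments:
  11→17: 6 bp
  17→26: 9 bp
  26→32: 6 bp
  32→41: 9 bp
  41→49: 8 bp
  49→56: 7 bp
  56→62: 6 bp
  62→73: 11 bp
  73→81: 8 bp
  81→84: 3 bp
  84→103: 19 bp
  103→11 (wrap): 105-103+11 = 13 bp

[3,6,6,6,7,8,8,9,9,11,13,19]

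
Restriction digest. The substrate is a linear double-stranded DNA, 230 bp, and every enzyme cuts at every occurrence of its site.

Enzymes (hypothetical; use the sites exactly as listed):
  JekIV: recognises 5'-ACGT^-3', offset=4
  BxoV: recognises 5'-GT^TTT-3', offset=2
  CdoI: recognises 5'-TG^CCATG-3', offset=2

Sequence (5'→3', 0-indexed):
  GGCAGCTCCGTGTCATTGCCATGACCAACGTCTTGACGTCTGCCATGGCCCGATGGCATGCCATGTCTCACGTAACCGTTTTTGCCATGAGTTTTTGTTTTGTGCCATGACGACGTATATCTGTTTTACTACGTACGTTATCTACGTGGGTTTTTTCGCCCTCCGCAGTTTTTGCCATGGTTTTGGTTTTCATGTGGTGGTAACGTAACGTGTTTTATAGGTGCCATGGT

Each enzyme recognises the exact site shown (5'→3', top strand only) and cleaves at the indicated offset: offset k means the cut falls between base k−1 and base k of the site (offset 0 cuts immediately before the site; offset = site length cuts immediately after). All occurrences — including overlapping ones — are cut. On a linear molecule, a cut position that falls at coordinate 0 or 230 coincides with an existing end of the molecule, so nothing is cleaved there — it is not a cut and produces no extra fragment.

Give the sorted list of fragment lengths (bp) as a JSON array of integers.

[2,3,4,4,5,5,5,6,6,6,6,7,7,8,8,8,9,10,10,12,13,13,18,18,18,19]

Site scan:
  JekIV (ACGT, off=4): starts [27, 35, 69, 112, 130, 134, 143, 202, 207] → cuts [31, 39, 73, 116, 134, 138, 147, 206, 211]
  BxoV (GTTTT, off=2): starts [77, 90, 96, 122, 149, 167, 179, 185, 211] → cuts [79, 92, 98, 124, 151, 169, 181, 187, 213]
  CdoI (TGCCATG, off=2): starts [16, 40, 58, 82, 102, 172, 221] → cuts [18, 42, 60, 84, 104, 174, 223]

Pooled cuts: [18, 31, 39, 42, 60, 73, 79, 84, 92, 98, 104, 116, 124, 134, 138, 147, 151, 169, 174, 181, 187, 206, 211, 213, 223]

Fragments:
  [0,18): 18 bp
  [18,31): 13 bp
  [31,39): 8 bp
  [39,42): 3 bp
  [42,60): 18 bp
  [60,73): 13 bp
  [73,79): 6 bp
  [79,84): 5 bp
  [84,92): 8 bp
  [92,98): 6 bp
  [98,104): 6 bp
  [104,116): 12 bp
  [116,124): 8 bp
  [124,134): 10 bp
  [134,138): 4 bp
  [138,147): 9 bp
  [147,151): 4 bp
  [151,169): 18 bp
  [169,174): 5 bp
  [174,181): 7 bp
  [181,187): 6 bp
  [187,206): 19 bp
  [206,211): 5 bp
  [211,213): 2 bp
  [213,223): 10 bp
  [223,230): 7 bp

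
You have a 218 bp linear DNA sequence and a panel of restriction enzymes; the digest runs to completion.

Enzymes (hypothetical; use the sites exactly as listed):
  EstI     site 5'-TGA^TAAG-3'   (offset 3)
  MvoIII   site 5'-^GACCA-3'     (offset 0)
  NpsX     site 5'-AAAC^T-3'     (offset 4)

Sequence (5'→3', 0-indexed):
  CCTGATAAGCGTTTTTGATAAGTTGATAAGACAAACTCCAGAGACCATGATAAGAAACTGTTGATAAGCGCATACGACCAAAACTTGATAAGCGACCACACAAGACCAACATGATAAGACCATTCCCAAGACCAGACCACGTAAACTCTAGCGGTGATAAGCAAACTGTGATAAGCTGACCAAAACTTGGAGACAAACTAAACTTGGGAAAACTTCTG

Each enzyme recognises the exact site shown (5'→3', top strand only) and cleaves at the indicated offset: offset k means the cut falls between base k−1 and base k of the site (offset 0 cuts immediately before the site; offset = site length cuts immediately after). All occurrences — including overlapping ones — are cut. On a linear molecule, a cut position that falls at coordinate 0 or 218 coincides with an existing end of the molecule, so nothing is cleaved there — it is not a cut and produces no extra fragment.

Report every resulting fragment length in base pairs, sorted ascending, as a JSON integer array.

Scan for sites:
  EstI TGATAAG/3: at [2, 15, 23, 47, 61, 85, 111, 154, 168] ⇒ [5, 18, 26, 50, 64, 88, 114, 157, 171]
  MvoIII GACCA/0: at [42, 75, 93, 103, 117, 129, 134, 177] ⇒ [42, 75, 93, 103, 117, 129, 134, 177]
  NpsX AAACT/4: at [32, 54, 80, 142, 162, 182, 194, 199, 209] ⇒ [36, 58, 84, 146, 166, 186, 198, 203, 213]

Pooled cuts: [5, 18, 26, 36, 42, 50, 58, 64, 75, 84, 88, 93, 103, 114, 117, 129, 134, 146, 157, 166, 171, 177, 186, 198, 203, 213]

Fragments:
  [0,5): 5 bp
  [5,18): 13 bp
  [18,26): 8 bp
  [26,36): 10 bp
  [36,42): 6 bp
  [42,50): 8 bp
  [50,58): 8 bp
  [58,64): 6 bp
  [64,75): 11 bp
  [75,84): 9 bp
  [84,88): 4 bp
  [88,93): 5 bp
  [93,103): 10 bp
  [103,114): 11 bp
  [114,117): 3 bp
  [117,129): 12 bp
  [129,134): 5 bp
  [134,146): 12 bp
  [146,157): 11 bp
  [157,166): 9 bp
  [166,171): 5 bp
  [171,177): 6 bp
  [177,186): 9 bp
  [186,198): 12 bp
  [198,203): 5 bp
  [203,213): 10 bp
  [213,218): 5 bp

[3,4,5,5,5,5,5,5,6,6,6,8,8,8,9,9,9,10,10,10,11,11,11,12,12,12,13]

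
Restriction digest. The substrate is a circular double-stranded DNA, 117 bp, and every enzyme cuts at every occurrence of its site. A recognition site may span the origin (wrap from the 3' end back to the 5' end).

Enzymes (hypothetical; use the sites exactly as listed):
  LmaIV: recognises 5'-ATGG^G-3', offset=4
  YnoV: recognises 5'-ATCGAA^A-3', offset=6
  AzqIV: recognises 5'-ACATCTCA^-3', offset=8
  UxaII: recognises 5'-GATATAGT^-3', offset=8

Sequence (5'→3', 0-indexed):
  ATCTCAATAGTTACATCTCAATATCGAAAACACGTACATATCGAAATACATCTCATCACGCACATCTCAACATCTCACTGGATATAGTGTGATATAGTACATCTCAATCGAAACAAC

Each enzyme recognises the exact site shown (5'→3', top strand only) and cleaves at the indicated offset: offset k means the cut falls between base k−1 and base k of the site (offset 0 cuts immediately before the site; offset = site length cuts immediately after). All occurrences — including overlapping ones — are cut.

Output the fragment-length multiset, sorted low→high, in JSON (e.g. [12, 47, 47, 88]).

[6,8,8,8,10,10,11,11,14,14,17]

Scan for sites:
  LmaIV (ATGGG, off=4): no sites
  YnoV ATCGAAA/6: at [22, 39, 106] ⇒ [28, 45, 112]
  AzqIV ACATCTCA/8: at [12, 47, 61, 69, 98, 115] ⇒ [6, 20, 55, 69, 77, 106]
  UxaII GATATAGT/8: at [80, 90] ⇒ [88, 98]

Pooled cuts: [6, 20, 28, 45, 55, 69, 77, 88, 98, 106, 112]

Fragment lengths:
  6→20: 14 bp
  20→28: 8 bp
  28→45: 17 bp
  45→55: 10 bp
  55→69: 14 bp
  69→77: 8 bp
  77→88: 11 bp
  88→98: 10 bp
  98→106: 8 bp
  106→112: 6 bp
  112→6 (wrap): 117-112+6 = 11 bp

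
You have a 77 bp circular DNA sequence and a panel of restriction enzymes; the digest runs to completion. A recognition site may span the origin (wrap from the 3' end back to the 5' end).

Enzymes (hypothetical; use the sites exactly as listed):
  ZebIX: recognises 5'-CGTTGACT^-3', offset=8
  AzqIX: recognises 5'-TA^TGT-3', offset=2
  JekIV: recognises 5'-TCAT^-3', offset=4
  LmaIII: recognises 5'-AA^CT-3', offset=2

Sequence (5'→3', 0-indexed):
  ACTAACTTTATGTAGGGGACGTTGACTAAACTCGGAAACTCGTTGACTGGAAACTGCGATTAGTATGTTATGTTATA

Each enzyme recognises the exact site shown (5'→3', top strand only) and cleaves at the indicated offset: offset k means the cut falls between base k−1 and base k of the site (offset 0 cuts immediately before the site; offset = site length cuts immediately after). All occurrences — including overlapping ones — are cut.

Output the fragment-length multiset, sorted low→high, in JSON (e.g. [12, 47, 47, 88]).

[3,4,5,5,5,8,8,10,12,17]

Site scan:
  ZebIX CGTTGACT/8: at [19, 40] ⇒ [27, 48]
  AzqIX TATGT/2: at [8, 63, 68] ⇒ [10, 65, 70]
  JekIV (TCAT, off=4): no sites
  LmaIII AACT/2: at [3, 28, 36, 51, 76] ⇒ [1, 5, 30, 38, 53]

All cut coordinates (distinct, sorted): [1, 5, 10, 27, 30, 38, 48, 53, 65, 70]

Fragment lengths:
  1→5: 4 bp
  5→10: 5 bp
  10→27: 17 bp
  27→30: 3 bp
  30→38: 8 bp
  38→48: 10 bp
  48→53: 5 bp
  53→65: 12 bp
  65→70: 5 bp
  70→1 (wrap): 77-70+1 = 8 bp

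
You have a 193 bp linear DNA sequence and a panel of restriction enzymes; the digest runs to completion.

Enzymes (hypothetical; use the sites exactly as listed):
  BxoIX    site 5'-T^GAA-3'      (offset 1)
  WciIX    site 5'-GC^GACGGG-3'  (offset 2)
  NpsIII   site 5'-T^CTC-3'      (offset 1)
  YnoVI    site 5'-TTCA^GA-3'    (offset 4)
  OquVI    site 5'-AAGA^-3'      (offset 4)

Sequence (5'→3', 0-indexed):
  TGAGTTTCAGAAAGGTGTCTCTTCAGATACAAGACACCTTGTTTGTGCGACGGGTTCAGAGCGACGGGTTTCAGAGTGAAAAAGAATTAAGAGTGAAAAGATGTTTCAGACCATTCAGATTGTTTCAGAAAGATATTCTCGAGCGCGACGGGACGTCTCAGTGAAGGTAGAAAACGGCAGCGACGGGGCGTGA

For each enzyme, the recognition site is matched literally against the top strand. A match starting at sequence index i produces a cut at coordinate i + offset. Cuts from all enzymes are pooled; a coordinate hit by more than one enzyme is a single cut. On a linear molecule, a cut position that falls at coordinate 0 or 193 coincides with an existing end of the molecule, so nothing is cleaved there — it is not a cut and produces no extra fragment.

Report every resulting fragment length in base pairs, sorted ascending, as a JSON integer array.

Site scan:
  BxoIX (TGAA, off=1): starts [76, 93, 161] → cuts [77, 94, 162]
  WciIX (GCGACGGG, off=2): starts [46, 60, 144, 179] → cuts [48, 62, 146, 181]
  NpsIII (TCTC, off=1): starts [17, 136, 155] → cuts [18, 137, 156]
  YnoVI (TTCAGA, off=4): starts [5, 21, 54, 69, 104, 113, 123] → cuts [9, 25, 58, 73, 108, 117, 127]
  OquVI (AAGA, off=4): starts [30, 81, 88, 97, 129] → cuts [34, 85, 92, 101, 133]

All cut coordinates (distinct, sorted): [9, 18, 25, 34, 48, 58, 62, 73, 77, 85, 92, 94, 101, 108, 117, 127, 133, 137, 146, 156, 162, 181]

Fragments:
  [0,9): 9 bp
  [9,18): 9 bp
  [18,25): 7 bp
  [25,34): 9 bp
  [34,48): 14 bp
  [48,58): 10 bp
  [58,62): 4 bp
  [62,73): 11 bp
  [73,77): 4 bp
  [77,85): 8 bp
  [85,92): 7 bp
  [92,94): 2 bp
  [94,101): 7 bp
  [101,108): 7 bp
  [108,117): 9 bp
  [117,127): 10 bp
  [127,133): 6 bp
  [133,137): 4 bp
  [137,146): 9 bp
  [146,156): 10 bp
  [156,162): 6 bp
  [162,181): 19 bp
  [181,193): 12 bp

[2,4,4,4,6,6,7,7,7,7,8,9,9,9,9,9,10,10,10,11,12,14,19]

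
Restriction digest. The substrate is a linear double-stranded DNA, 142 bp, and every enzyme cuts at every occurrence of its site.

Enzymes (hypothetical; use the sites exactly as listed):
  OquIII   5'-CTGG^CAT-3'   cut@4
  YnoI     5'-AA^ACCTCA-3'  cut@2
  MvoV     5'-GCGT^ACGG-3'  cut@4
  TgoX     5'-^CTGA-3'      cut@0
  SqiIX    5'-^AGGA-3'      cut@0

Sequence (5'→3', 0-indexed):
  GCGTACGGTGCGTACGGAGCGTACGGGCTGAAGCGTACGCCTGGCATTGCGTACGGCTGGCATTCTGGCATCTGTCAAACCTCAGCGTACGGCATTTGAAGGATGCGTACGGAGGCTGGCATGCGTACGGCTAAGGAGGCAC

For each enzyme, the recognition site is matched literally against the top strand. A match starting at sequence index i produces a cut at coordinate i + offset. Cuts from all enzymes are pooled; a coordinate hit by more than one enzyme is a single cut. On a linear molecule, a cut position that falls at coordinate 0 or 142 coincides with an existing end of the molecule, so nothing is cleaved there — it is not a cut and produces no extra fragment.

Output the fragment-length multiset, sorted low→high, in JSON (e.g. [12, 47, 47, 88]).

[4,5,7,7,8,8,8,9,9,9,9,10,10,11,11,17]

Scan for sites:
  OquIII (CTGGCAT, off=4): starts [40, 56, 64, 115] → cuts [44, 60, 68, 119]
  YnoI (AAACCTCA, off=2): starts [76] → cuts [78]
  MvoV (GCGTACGG, off=4): starts [0, 9, 18, 48, 84, 104, 122] → cuts [4, 13, 22, 52, 88, 108, 126]
  TgoX (CTGA, off=0): starts [27] → cuts [27]
  SqiIX (AGGA, off=0): starts [99, 133] → cuts [99, 133]

All cut coordinates (distinct, sorted): [4, 13, 22, 27, 44, 52, 60, 68, 78, 88, 99, 108, 119, 126, 133]

Fragment lengths:
  [0,4): 4 bp
  [4,13): 9 bp
  [13,22): 9 bp
  [22,27): 5 bp
  [27,44): 17 bp
  [44,52): 8 bp
  [52,60): 8 bp
  [60,68): 8 bp
  [68,78): 10 bp
  [78,88): 10 bp
  [88,99): 11 bp
  [99,108): 9 bp
  [108,119): 11 bp
  [119,126): 7 bp
  [126,133): 7 bp
  [133,142): 9 bp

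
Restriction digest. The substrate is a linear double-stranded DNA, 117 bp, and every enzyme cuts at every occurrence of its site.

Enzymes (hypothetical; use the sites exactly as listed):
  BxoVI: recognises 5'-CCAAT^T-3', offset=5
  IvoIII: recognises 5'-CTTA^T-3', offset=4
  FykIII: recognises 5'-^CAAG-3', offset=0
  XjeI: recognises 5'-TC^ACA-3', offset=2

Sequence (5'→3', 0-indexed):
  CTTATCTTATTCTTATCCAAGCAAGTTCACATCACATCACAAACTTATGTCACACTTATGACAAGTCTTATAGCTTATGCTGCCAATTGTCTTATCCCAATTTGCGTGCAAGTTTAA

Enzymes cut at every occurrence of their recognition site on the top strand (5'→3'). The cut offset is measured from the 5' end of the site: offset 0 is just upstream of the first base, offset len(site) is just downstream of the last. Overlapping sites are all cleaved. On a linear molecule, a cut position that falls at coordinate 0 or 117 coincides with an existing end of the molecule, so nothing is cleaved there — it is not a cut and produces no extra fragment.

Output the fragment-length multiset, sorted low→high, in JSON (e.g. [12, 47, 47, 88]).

[2,3,4,4,4,5,5,5,6,7,7,7,7,7,7,9,9,9,10]

Site scan:
  BxoVI (CCAATT, off=5): starts [82, 96] → cuts [87, 101]
  IvoIII (CTTAT, off=4): starts [0, 5, 11, 43, 54, 66, 73, 90] → cuts [4, 9, 15, 47, 58, 70, 77, 94]
  FykIII (CAAG, off=0): starts [17, 21, 61, 108] → cuts [17, 21, 61, 108]
  XjeI (TCACA, off=2): starts [26, 31, 36, 49] → cuts [28, 33, 38, 51]

All cut coordinates (distinct, sorted): [4, 9, 15, 17, 21, 28, 33, 38, 47, 51, 58, 61, 70, 77, 87, 94, 101, 108]

Fragment lengths:
  [0,4): 4 bp
  [4,9): 5 bp
  [9,15): 6 bp
  [15,17): 2 bp
  [17,21): 4 bp
  [21,28): 7 bp
  [28,33): 5 bp
  [33,38): 5 bp
  [38,47): 9 bp
  [47,51): 4 bp
  [51,58): 7 bp
  [58,61): 3 bp
  [61,70): 9 bp
  [70,77): 7 bp
  [77,87): 10 bp
  [87,94): 7 bp
  [94,101): 7 bp
  [101,108): 7 bp
  [108,117): 9 bp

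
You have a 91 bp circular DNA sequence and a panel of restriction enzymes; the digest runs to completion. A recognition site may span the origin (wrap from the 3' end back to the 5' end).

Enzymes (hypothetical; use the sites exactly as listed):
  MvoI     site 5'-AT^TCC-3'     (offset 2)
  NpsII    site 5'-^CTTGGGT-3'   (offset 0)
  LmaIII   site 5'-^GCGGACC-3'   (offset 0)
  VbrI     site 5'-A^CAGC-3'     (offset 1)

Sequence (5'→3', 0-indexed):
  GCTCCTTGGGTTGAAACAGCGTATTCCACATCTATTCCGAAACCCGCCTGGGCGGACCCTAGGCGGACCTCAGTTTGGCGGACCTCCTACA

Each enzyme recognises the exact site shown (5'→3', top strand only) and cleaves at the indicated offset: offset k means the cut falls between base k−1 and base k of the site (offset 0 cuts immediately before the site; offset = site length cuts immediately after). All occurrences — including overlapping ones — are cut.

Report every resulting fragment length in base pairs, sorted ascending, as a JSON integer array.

[6,8,11,11,12,12,15,16]

Per-enzyme occurrences:
  MvoI ATTCC/2: at [22, 33] ⇒ [24, 35]
  NpsII CTTGGGT/0: at [4] ⇒ [4]
  LmaIII GCGGACC/0: at [51, 62, 77] ⇒ [51, 62, 77]
  VbrI ACAGC/1: at [15, 88] ⇒ [16, 89]

All cut coordinates (distinct, sorted): [4, 16, 24, 35, 51, 62, 77, 89]

Fragments:
  4→16: 12 bp
  16→24: 8 bp
  24→35: 11 bp
  35→51: 16 bp
  51→62: 11 bp
  62→77: 15 bp
  77→89: 12 bp
  89→4 (wrap): 91-89+4 = 6 bp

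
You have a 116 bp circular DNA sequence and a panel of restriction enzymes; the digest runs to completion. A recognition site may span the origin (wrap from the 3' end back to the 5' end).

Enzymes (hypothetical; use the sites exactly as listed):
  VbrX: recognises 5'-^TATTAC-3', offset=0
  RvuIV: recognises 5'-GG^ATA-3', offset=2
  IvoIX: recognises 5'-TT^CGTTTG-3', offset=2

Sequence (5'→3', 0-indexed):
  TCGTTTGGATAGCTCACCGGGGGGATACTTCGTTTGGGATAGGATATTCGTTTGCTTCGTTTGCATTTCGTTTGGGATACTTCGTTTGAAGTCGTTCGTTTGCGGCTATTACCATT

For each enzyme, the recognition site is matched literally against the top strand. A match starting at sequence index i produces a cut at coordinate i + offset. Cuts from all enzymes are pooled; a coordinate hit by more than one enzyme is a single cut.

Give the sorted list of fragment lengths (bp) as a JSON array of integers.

Per-enzyme occurrences:
  VbrX (TATTAC, off=0): starts [106] → cuts [106]
  RvuIV (GGATA, off=2): starts [6, 22, 36, 41, 74] → cuts [8, 24, 38, 43, 76]
  IvoIX (TTCGTTTG, off=2): starts [28, 46, 55, 66, 80, 94, 115] → cuts [1, 30, 48, 57, 68, 82, 96]

All cut coordinates (distinct, sorted): [1, 8, 24, 30, 38, 43, 48, 57, 68, 76, 82, 96, 106]

Fragment lengths:
  1→8: 7 bp
  8→24: 16 bp
  24→30: 6 bp
  30→38: 8 bp
  38→43: 5 bp
  43→48: 5 bp
  48→57: 9 bp
  57→68: 11 bp
  68→76: 8 bp
  76→82: 6 bp
  82→96: 14 bp
  96→106: 10 bp
  106→1 (wrap): 116-106+1 = 11 bp

[5,5,6,6,7,8,8,9,10,11,11,14,16]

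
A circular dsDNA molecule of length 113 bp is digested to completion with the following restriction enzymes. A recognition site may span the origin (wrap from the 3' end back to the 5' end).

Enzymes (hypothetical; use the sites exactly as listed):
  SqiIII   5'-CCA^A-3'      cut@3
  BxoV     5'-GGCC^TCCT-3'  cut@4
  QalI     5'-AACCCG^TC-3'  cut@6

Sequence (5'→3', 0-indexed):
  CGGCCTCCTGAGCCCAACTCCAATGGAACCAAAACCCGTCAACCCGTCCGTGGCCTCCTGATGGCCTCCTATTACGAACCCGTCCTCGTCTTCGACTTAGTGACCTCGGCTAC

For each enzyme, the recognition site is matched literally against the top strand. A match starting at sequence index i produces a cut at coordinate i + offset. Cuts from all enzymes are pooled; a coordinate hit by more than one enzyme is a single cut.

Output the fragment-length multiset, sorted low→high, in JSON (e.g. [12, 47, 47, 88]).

Site scan:
  SqiIII CCAA/3: at [13, 19, 28] ⇒ [16, 22, 31]
  BxoV GGCCTCCT/4: at [1, 51, 62] ⇒ [5, 55, 66]
  QalI AACCCGTC/6: at [32, 40, 76] ⇒ [38, 46, 82]

All cut coordinates (distinct, sorted): [5, 16, 22, 31, 38, 46, 55, 66, 82]

Fragments:
  5→16: 11 bp
  16→22: 6 bp
  22→31: 9 bp
  31→38: 7 bp
  38→46: 8 bp
  46→55: 9 bp
  55→66: 11 bp
  66→82: 16 bp
  82→5 (wrap): 113-82+5 = 36 bp

[6,7,8,9,9,11,11,16,36]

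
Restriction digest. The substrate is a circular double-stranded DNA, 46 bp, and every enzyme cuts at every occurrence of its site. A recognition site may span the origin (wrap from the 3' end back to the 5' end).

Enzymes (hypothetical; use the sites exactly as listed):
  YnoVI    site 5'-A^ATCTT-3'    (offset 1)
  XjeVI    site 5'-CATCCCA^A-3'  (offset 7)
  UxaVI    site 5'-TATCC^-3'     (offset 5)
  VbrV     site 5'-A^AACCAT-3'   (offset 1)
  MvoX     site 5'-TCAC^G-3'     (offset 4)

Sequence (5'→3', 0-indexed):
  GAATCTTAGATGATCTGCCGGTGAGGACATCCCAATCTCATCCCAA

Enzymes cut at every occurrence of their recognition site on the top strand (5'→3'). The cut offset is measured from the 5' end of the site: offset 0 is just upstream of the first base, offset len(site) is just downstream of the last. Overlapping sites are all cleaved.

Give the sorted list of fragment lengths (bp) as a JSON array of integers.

Scan for sites:
  YnoVI AATCTT/1: at [1] ⇒ [2]
  XjeVI CATCCCAA/7: at [27, 38] ⇒ [34, 45]
  UxaVI (TATCC, off=5): no sites
  VbrV (AAACCAT, off=1): no sites
  MvoX (TCACG, off=4): no sites

Pooled cuts: [2, 34, 45]

Fragments:
  2→34: 32 bp
  34→45: 11 bp
  45→2 (wrap): 46-45+2 = 3 bp

[3,11,32]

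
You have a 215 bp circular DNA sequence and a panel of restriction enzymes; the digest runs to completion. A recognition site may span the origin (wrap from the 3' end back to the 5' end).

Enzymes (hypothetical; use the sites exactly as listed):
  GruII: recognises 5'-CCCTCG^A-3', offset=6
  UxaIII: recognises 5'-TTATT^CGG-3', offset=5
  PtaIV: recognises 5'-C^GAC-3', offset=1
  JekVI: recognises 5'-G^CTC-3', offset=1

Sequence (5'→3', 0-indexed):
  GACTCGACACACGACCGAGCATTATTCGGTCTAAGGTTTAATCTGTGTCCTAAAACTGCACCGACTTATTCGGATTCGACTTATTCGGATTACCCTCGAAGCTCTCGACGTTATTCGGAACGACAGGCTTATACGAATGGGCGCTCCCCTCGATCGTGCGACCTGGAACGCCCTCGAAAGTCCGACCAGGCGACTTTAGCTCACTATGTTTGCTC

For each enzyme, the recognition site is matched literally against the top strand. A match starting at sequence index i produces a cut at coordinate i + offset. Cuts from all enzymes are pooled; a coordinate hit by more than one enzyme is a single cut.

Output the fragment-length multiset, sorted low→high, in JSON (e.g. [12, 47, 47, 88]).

Scan for sites:
  GruII CCCTCGA/6: at [92, 146, 170] ⇒ [98, 152, 176]
  UxaIII TTATTCGG/5: at [21, 65, 80, 110] ⇒ [26, 70, 85, 115]
  PtaIV CGAC/1: at [4, 11, 61, 76, 105, 120, 158, 182, 190, 214] ⇒ [0, 5, 12, 62, 77, 106, 121, 159, 183, 191]
  JekVI GCTC/1: at [100, 142, 198, 211] ⇒ [101, 143, 199, 212]

Pooled cuts: [0, 5, 12, 26, 62, 70, 77, 85, 98, 101, 106, 115, 121, 143, 152, 159, 176, 183, 191, 199, 212]

Fragment lengths:
  0→5: 5 bp
  5→12: 7 bp
  12→26: 14 bp
  26→62: 36 bp
  62→70: 8 bp
  70→77: 7 bp
  77→85: 8 bp
  85→98: 13 bp
  98→101: 3 bp
  101→106: 5 bp
  106→115: 9 bp
  115→121: 6 bp
  121→143: 22 bp
  143→152: 9 bp
  152→159: 7 bp
  159→176: 17 bp
  176→183: 7 bp
  183→191: 8 bp
  191→199: 8 bp
  199→212: 13 bp
  212→0 (wrap): 215-212+0 = 3 bp

[3,3,5,5,6,7,7,7,7,8,8,8,8,9,9,13,13,14,17,22,36]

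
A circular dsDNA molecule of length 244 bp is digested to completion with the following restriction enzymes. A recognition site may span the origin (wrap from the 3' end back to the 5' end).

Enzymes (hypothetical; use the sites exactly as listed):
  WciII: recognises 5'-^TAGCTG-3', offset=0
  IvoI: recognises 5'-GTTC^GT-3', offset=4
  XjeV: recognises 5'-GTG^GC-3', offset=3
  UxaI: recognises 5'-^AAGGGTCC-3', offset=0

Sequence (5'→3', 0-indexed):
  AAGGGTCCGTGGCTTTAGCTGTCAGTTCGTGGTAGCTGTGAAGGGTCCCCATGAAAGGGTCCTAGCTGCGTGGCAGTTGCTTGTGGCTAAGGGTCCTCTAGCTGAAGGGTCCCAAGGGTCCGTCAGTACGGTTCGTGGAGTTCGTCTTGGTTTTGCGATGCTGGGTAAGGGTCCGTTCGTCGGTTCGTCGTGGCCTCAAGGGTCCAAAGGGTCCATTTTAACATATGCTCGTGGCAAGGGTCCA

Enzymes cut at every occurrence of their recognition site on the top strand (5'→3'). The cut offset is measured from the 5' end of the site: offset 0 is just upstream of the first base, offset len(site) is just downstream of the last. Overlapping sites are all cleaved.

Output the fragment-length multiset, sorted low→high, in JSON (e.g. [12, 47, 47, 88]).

Per-enzyme occurrences:
  WciII TAGCTG/0: at [15, 32, 62, 98] ⇒ [15, 32, 62, 98]
  IvoI GTTCGT/4: at [24, 130, 139, 174, 182] ⇒ [28, 134, 143, 178, 186]
  XjeV GTGGC/3: at [8, 69, 82, 189, 230] ⇒ [11, 72, 85, 192, 233]
  UxaI AAGGGTCC/0: at [0, 40, 54, 88, 104, 113, 166, 197, 206, 235] ⇒ [0, 40, 54, 88, 104, 113, 166, 197, 206, 235]

All cut coordinates (distinct, sorted): [0, 11, 15, 28, 32, 40, 54, 62, 72, 85, 88, 98, 104, 113, 134, 143, 166, 178, 186, 192, 197, 206, 233, 235]

Fragments:
  0→11: 11 bp
  11→15: 4 bp
  15→28: 13 bp
  28→32: 4 bp
  32→40: 8 bp
  40→54: 14 bp
  54→62: 8 bp
  62→72: 10 bp
  72→85: 13 bp
  85→88: 3 bp
  88→98: 10 bp
  98→104: 6 bp
  104→113: 9 bp
  113→134: 21 bp
  134→143: 9 bp
  143→166: 23 bp
  166→178: 12 bp
  178→186: 8 bp
  186→192: 6 bp
  192→197: 5 bp
  197→206: 9 bp
  206→233: 27 bp
  233→235: 2 bp
  235→0 (wrap): 244-235+0 = 9 bp

[2,3,4,4,5,6,6,8,8,8,9,9,9,9,10,10,11,12,13,13,14,21,23,27]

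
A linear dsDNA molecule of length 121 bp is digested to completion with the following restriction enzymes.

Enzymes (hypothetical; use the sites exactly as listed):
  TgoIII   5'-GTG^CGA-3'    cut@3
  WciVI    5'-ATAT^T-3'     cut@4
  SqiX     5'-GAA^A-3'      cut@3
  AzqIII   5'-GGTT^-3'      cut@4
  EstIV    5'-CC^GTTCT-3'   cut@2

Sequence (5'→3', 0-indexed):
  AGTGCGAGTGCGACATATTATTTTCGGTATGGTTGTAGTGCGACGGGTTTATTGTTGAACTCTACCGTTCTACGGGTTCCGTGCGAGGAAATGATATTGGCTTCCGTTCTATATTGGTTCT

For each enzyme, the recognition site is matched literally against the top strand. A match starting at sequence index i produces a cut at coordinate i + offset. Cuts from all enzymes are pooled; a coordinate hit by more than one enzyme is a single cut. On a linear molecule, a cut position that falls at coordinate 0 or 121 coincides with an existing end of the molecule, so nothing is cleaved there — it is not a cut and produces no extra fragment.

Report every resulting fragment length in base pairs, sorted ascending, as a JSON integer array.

Site scan:
  TgoIII GTGCGA/3: at [1, 7, 37, 80] ⇒ [4, 10, 40, 83]
  WciVI ATATT/4: at [14, 93, 110] ⇒ [18, 97, 114]
  SqiX GAAA/3: at [87] ⇒ [90]
  AzqIII GGTT/4: at [30, 45, 74, 115] ⇒ [34, 49, 78, 119]
  EstIV CCGTTCT/2: at [64, 103] ⇒ [66, 105]

All cut coordinates (distinct, sorted): [4, 10, 18, 34, 40, 49, 66, 78, 83, 90, 97, 105, 114, 119]

Fragment lengths:
  [0,4): 4 bp
  [4,10): 6 bp
  [10,18): 8 bp
  [18,34): 16 bp
  [34,40): 6 bp
  [40,49): 9 bp
  [49,66): 17 bp
  [66,78): 12 bp
  [78,83): 5 bp
  [83,90): 7 bp
  [90,97): 7 bp
  [97,105): 8 bp
  [105,114): 9 bp
  [114,119): 5 bp
  [119,121): 2 bp

[2,4,5,5,6,6,7,7,8,8,9,9,12,16,17]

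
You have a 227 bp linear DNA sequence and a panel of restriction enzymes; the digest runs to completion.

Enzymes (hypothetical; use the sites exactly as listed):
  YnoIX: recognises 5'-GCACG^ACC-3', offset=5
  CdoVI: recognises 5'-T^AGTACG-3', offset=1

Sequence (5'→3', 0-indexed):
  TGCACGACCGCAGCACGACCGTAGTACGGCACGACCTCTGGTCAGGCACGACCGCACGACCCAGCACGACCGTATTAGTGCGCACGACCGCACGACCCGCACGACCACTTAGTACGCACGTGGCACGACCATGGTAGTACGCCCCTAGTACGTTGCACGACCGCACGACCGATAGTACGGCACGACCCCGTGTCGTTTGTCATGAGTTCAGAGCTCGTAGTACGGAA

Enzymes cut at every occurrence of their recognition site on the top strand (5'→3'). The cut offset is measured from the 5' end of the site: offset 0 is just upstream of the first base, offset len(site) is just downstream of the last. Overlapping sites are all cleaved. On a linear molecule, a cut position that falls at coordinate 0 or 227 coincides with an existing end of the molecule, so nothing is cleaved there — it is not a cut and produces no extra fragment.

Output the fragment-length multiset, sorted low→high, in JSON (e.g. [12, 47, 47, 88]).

Site scan:
  YnoIX (GCACGACC, off=5): starts [1, 12, 28, 45, 53, 63, 81, 89, 98, 122, 154, 162, 179] → cuts [6, 17, 33, 50, 58, 68, 86, 94, 103, 127, 159, 167, 184]
  CdoVI (TAGTACG, off=1): starts [21, 109, 134, 145, 172, 217] → cuts [22, 110, 135, 146, 173, 218]

All cut coordinates (distinct, sorted): [6, 17, 22, 33, 50, 58, 68, 86, 94, 103, 110, 127, 135, 146, 159, 167, 173, 184, 218]

Fragments:
  [0,6): 6 bp
  [6,17): 11 bp
  [17,22): 5 bp
  [22,33): 11 bp
  [33,50): 17 bp
  [50,58): 8 bp
  [58,68): 10 bp
  [68,86): 18 bp
  [86,94): 8 bp
  [94,103): 9 bp
  [103,110): 7 bp
  [110,127): 17 bp
  [127,135): 8 bp
  [135,146): 11 bp
  [146,159): 13 bp
  [159,167): 8 bp
  [167,173): 6 bp
  [173,184): 11 bp
  [184,218): 34 bp
  [218,227): 9 bp

[5,6,6,7,8,8,8,8,9,9,10,11,11,11,11,13,17,17,18,34]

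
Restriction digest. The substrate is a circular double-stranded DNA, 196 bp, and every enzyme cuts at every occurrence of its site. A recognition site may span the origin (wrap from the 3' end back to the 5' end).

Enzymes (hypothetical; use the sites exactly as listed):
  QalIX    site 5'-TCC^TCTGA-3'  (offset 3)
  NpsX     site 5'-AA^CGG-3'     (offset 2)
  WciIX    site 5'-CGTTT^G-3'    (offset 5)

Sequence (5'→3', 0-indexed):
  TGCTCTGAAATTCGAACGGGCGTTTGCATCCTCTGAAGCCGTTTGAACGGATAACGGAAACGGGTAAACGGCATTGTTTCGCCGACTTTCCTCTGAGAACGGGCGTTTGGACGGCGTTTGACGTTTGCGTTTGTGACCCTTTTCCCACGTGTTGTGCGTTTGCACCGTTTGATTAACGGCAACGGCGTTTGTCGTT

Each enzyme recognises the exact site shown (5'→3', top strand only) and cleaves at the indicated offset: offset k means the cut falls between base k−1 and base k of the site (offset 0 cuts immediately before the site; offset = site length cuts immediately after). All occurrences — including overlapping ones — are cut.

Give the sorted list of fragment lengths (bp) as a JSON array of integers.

[3,6,6,6,6,6,7,7,7,8,8,8,9,9,9,11,13,15,23,29]

Scan for sites:
  QalIX TCCTCTGA/3: at [28, 88] ⇒ [31, 91]
  NpsX AACGG/2: at [14, 45, 52, 58, 66, 97, 174, 180] ⇒ [16, 47, 54, 60, 68, 99, 176, 182]
  WciIX CGTTTG/5: at [20, 39, 103, 114, 121, 127, 156, 165, 185, 192] ⇒ [1, 25, 44, 108, 119, 126, 132, 161, 170, 190]

All cut coordinates (distinct, sorted): [1, 16, 25, 31, 44, 47, 54, 60, 68, 91, 99, 108, 119, 126, 132, 161, 170, 176, 182, 190]

Fragments:
  1→16: 15 bp
  16→25: 9 bp
  25→31: 6 bp
  31→44: 13 bp
  44→47: 3 bp
  47→54: 7 bp
  54→60: 6 bp
  60→68: 8 bp
  68→91: 23 bp
  91→99: 8 bp
  99→108: 9 bp
  108→119: 11 bp
  119→126: 7 bp
  126→132: 6 bp
  132→161: 29 bp
  161→170: 9 bp
  170→176: 6 bp
  176→182: 6 bp
  182→190: 8 bp
  190→1 (wrap): 196-190+1 = 7 bp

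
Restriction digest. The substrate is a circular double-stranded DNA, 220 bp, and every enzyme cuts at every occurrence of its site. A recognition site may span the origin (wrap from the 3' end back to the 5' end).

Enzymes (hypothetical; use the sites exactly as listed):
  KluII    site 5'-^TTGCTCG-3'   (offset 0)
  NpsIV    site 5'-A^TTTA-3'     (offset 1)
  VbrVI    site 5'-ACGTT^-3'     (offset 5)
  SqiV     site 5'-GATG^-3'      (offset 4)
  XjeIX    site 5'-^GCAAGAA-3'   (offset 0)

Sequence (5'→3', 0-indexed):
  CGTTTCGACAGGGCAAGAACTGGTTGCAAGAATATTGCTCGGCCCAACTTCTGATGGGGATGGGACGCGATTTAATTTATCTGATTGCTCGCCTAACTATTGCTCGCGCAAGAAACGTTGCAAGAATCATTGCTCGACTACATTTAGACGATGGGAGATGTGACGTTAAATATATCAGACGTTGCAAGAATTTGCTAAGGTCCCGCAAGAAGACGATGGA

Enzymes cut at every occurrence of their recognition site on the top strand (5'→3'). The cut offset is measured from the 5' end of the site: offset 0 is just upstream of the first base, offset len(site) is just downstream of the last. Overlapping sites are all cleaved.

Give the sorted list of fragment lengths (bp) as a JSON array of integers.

[5,6,6,7,7,8,8,8,9,9,10,11,12,13,13,14,15,16,21,22]

Site scan:
  KluII (TTGCTCG, off=0): starts [34, 84, 99, 129] → cuts [34, 84, 99, 129]
  NpsIV (ATTTA, off=1): starts [69, 74, 141] → cuts [70, 75, 142]
  VbrVI (ACGTT, off=5): starts [114, 162, 178, 219] → cuts [4, 119, 167, 183]
  SqiV (GATG, off=4): starts [52, 58, 149, 156, 214] → cuts [56, 62, 153, 160, 218]
  XjeIX (GCAAGAA, off=0): starts [12, 25, 107, 119, 183, 204] → cuts [12, 25, 107, 119, 183, 204]

All cut coordinates (distinct, sorted): [4, 12, 25, 34, 56, 62, 70, 75, 84, 99, 107, 119, 129, 142, 153, 160, 167, 183, 204, 218]

Fragments:
  4→12: 8 bp
  12→25: 13 bp
  25→34: 9 bp
  34→56: 22 bp
  56→62: 6 bp
  62→70: 8 bp
  70→75: 5 bp
  75→84: 9 bp
  84→99: 15 bp
  99→107: 8 bp
  107→119: 12 bp
  119→129: 10 bp
  129→142: 13 bp
  142→153: 11 bp
  153→160: 7 bp
  160→167: 7 bp
  167→183: 16 bp
  183→204: 21 bp
  204→218: 14 bp
  218→4 (wrap): 220-218+4 = 6 bp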